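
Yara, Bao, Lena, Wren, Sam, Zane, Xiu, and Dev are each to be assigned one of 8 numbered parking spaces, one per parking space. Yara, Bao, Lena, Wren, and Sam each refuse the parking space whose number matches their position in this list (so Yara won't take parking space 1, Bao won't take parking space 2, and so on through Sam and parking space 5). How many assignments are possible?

Let Aᵢ (for 1 ≤ i ≤ 5) be the placements that put person i in their forbidden parking space. Any j of these fix j positions, leaving (8−j)! ways to fill the rest, and there are C(5,j) ways to pick which j.
By inclusion–exclusion, the number of valid placements is Σ_{j=0}^{5} (−1)^j C(5,j)·(8−j)!.
Computing: 40320 − 25200 + 7200 − 1200 + 120 − 6 = 21234.

21234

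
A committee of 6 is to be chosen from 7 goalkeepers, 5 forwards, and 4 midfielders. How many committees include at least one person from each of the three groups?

With no constraint there are C(16,6) = 8008 possible selections.
Selections missing a whole group: no goalkeepers → C(9,6) = 84; no forwards → C(11,6) = 462; no midfielders → C(12,6) = 924.
Add back selections omitting two groups (i.e. drawn from a single group): C(7,6) + C(5,6) + C(4,6) = 7.
By inclusion–exclusion: 8008 − 1470 + 7 = 6545.

6545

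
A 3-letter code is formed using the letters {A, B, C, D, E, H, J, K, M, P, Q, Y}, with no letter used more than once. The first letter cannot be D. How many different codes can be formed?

The first letter has 12−1 = 11 choices (anything except D).
The remaining 2 letters are filled from the other 11 symbols without repetition: 11 × 10 = 110.
Total: 11 × 110 = 1210.

1210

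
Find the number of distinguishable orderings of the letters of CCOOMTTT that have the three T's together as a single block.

180

Treat the 3 copies of T as a single block. The multiset to arrange is then {TTT, C, C, M, O, O}, 6 items in all.
That gives (6)!/(2!·2!) = 180 arrangements.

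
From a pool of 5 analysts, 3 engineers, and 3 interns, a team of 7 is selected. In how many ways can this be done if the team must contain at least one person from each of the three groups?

With no constraint there are C(11,7) = 330 possible selections.
Subtract selections that omit an entire group: no analysts → C(6,7) = 0; no engineers → C(8,7) = 8; no interns → C(8,7) = 8.
Add back selections omitting two groups (i.e. drawn from a single group): C(5,7) + C(3,7) + C(3,7) = 0.
By inclusion–exclusion: 330 − 16 + 0 = 314.

314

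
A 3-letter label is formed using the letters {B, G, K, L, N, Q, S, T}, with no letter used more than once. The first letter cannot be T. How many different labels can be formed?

The first letter has 8−1 = 7 choices (anything except T).
The remaining 2 letters are filled from the other 7 symbols without repetition: 7 × 6 = 42.
Total: 7 × 42 = 294.

294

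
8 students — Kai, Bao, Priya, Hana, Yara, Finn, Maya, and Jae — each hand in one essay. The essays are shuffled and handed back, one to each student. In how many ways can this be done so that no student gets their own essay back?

14833

Let Aᵢ be the assignments in which student i gets their own essay. We want the size of the complement of A₁∪…∪A_8.
By inclusion–exclusion this is Σ_{j=0}^{8} (−1)^j C(8,j)·(8−j)!.
Computing: 40320 − 40320 + 20160 − 6720 + 1680 − 336 + 56 − 8 + 1 = 14833.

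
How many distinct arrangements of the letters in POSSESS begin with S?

120

Fix S in the first position and arrange the remaining 6 letters.
Those 6 letters have S appearing 3 times, giving (6)!/(3!) = 120.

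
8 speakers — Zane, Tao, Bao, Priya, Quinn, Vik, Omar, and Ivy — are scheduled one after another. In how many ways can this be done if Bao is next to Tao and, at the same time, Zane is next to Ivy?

Treat {Bao,Tao} as one block (2 orders) and {Zane,Ivy} as another (2 orders).
That leaves 6 units to arrange: 2 × 2 × 6! = 4 × 720 = 2880.

2880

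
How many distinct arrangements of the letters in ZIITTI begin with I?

With the first slot taken by I, it remains to arrange the other 5 letters (ZITTI).
Those 5 letters have I appearing twice and T appearing twice, giving (5)!/(2!·2!) = 30.

30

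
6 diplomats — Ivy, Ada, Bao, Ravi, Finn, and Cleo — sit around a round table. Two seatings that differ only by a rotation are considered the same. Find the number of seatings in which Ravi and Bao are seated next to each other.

Treat {Ravi, Bao} as one unit (2 internal orders) and seat the resulting 5 units around the table: (4)! circular arrangements.
So 2 × (4)! = 2 × 24 = 48.

48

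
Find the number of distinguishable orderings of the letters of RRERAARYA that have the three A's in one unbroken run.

210

Treat the 3 copies of A as a single block. The multiset to arrange is then {AAA, E, R, R, R, R, Y}, 7 items in all.
That gives (7)!/(4!) = 210 arrangements.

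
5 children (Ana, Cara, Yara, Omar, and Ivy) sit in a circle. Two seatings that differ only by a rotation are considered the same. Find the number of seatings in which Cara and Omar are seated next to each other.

12

Glue Cara and Omar into a block (2 internal orders). Seating 4 units around a circle gives (3)! arrangements.
So 2 × (3)! = 2 × 6 = 12.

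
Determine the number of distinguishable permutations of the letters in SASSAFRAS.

2520

SASSAFRAS has 9 letters with A appearing 3 times and S appearing 4 times.
Dividing 9! = 362880 by 4!·3! = 144 for the repeated letters gives 2520.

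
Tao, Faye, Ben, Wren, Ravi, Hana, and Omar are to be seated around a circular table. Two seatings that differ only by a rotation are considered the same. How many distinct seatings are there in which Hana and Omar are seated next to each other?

240

Treat {Hana, Omar} as one unit (2 internal orders) and seat the resulting 6 units around the table: (5)! circular arrangements.
So 2 × (5)! = 2 × 120 = 240.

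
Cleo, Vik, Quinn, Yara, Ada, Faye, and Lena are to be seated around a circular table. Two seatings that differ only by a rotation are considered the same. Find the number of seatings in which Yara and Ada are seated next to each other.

240

Glue Yara and Ada into a block (2 internal orders). Seating 6 units around a circle gives (5)! arrangements.
So 2 × (5)! = 2 × 120 = 240.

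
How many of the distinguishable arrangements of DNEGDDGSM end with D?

With the last slot taken by D, it remains to arrange the other 8 letters (NEGDDGSM).
Those 8 letters have D appearing twice and G appearing twice, giving (8)!/(2!·2!) = 10080.

10080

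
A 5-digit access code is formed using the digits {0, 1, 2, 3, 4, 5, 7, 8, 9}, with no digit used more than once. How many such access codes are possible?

15120

Choose and order 5 of the 9 symbols: the first digit has 9 options, the next 8, and so on down to 5.
That product is 9 × 8 × 7 × 6 × 5 = 15120.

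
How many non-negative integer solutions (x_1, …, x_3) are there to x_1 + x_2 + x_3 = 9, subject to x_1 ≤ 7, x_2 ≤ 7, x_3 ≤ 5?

Without the upper bounds there are C(11,2) = 55 ways to split 9 among 3 variables.
Subtract solutions that violate a single cap (substitute x_i' = x_i − (cap_i+1)): x_1 ≥ 8 gives C(3,2) = 3; x_2 ≥ 8 gives C(3,2) = 3; x_3 ≥ 6 gives C(5,2) = 10. Together 16.
No two caps can be exceeded simultaneously, so the pair terms are all 0.
By inclusion–exclusion the count is 55 − 16 + 0 = 39.

39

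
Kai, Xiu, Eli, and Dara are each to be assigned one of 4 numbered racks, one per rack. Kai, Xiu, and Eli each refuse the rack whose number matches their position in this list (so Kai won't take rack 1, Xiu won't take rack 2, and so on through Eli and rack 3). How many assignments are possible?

Let Aᵢ (for i ∈ {1, 2, 3}) be the placements that put person i in their forbidden rack. Any j of these fix j positions, leaving (4−j)! ways to fill the rest, and there are C(3,j) ways to pick which j.
By inclusion–exclusion, the number of valid placements is Σ_{j=0}^{3} (−1)^j C(3,j)·(4−j)!.
Computing: 24 − 18 + 6 − 1 = 11.

11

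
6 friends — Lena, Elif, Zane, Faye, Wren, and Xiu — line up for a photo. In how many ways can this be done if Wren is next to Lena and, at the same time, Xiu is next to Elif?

Treat {Wren,Lena} as one block (2 orders) and {Xiu,Elif} as another (2 orders).
That leaves 4 units to arrange: 2 × 2 × 4! = 4 × 24 = 96.

96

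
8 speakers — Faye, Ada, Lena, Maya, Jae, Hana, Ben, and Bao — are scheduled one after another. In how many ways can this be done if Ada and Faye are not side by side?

30240

There are 8! = 40320 arrangements in all. If Ada and Faye are adjacent, merging them into one block gives 2·(7)! = 10080 arrangements.
Complementary counting: 40320 − 10080 = 30240.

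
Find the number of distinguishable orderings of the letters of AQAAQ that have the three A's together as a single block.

3

Treat the 3 copies of A as a single block. The multiset to arrange is then {AAA, Q, Q}, 3 items in all.
That gives (3)!/(2!) = 3 arrangements.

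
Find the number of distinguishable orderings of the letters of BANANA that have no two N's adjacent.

40

There are 6!/(3!·2!) = 60 arrangements of BANANA in total.
Arrangements with the N's together: treat NN as one letter, giving (5)!/(3!) = 20.
Hence 60 − 20 = 40.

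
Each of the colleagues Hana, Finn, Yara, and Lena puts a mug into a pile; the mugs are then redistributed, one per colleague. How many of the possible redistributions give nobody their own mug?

9

Count assignments avoiding every fixed point. For any j of the 4 colleagues fixed to their own mug, the other 4−j can be arranged in (4−j)! ways.
By inclusion–exclusion this is Σ_{j=0}^{4} (−1)^j C(4,j)·(4−j)!.
Computing: 24 − 24 + 12 − 4 + 1 = 9.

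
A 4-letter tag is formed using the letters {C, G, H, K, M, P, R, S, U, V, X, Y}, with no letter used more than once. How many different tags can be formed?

11880

With no repetition, fill the 4 letters in order: 12 choices, then 11, down to 9.
That product is 12 × 11 × 10 × 9 = 11880.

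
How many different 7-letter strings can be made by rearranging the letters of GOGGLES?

Letter multiplicities in GOGGLES: E×1, G×3, L×1, O×1, S×1.
Dividing 7! = 5040 by 3! = 6 for the repeated letters gives 840.

840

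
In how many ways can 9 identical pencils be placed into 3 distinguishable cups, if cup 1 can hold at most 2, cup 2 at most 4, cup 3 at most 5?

6

Ignoring the caps, the number of non-negative solutions to x_1+…+x_3 = 9 is C(11,2) = 55.
Subtract solutions that violate a single cap (substitute x_i' = x_i − (cap_i+1)): x_1 ≥ 3 gives C(8,2) = 28; x_2 ≥ 5 gives C(6,2) = 15; x_3 ≥ 6 gives C(5,2) = 10. Together 53.
Add back pairs where two caps are both exceeded: 3 + 1 + 0 = 4.
By inclusion–exclusion the count is 55 − 53 + 4 = 6.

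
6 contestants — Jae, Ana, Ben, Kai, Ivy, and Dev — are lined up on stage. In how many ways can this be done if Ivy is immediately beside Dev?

240

Place the 4 others and the Ivy-Dev pair as 5 objects in a line; the pair has 2 internal arrangements.
So the count is 2·(5)! = 240.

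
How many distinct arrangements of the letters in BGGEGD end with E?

20

Fix E in the last position and arrange the remaining 5 letters.
Those 5 letters have G appearing 3 times, giving (5)!/(3!) = 20.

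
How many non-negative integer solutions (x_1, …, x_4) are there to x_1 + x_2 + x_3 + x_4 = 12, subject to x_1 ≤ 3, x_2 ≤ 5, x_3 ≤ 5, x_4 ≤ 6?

By stars and bars, unrestricted non-negative solutions to x_1+…+x_4 = 12 number C(12+3,3) = 455.
Subtract solutions that violate a single cap (substitute x_i' = x_i − (cap_i+1)): x_1 ≥ 4 gives C(11,3) = 165; x_2 ≥ 6 gives C(9,3) = 84; x_3 ≥ 6 gives C(9,3) = 84; x_4 ≥ 7 gives C(8,3) = 56. Together 389.
Add back pairs where two caps are both exceeded: 10 + 10 + 4 + 1 + 0 + 0 = 25.
By inclusion–exclusion the count is 455 − 389 + 25 = 91.

91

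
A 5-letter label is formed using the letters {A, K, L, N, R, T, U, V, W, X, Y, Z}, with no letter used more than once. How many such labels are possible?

95040

Choose and order 5 of the 12 symbols: the first letter has 12 options, the next 11, and so on down to 8.
12 × 11 × 10 × 9 × 8 = 95040.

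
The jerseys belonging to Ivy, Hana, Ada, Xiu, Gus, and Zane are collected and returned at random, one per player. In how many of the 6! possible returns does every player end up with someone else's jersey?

265

Let Aᵢ be the assignments in which player i gets their old jersey. We want the size of the complement of A₁∪…∪A_6.
By inclusion–exclusion this is Σ_{j=0}^{6} (−1)^j C(6,j)·(6−j)!.
Computing: 720 − 720 + 360 − 120 + 30 − 6 + 1 = 265.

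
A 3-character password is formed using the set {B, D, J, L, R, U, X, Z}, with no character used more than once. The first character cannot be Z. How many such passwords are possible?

294

The first character has 8−1 = 7 choices (anything except Z).
The remaining 2 characters are filled from the other 7 symbols without repetition: 7 × 6 = 42.
Total: 7 × 42 = 294.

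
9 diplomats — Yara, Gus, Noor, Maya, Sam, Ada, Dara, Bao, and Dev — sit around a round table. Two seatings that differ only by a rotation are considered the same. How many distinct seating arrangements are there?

Around a circle, 9 distinct people have 9!/9 = (8)! = 40320 rotationally distinct seatings.

40320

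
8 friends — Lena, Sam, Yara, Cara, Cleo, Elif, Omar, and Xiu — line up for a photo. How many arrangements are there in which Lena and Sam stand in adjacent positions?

Place the 6 others and the Lena-Sam pair as 7 objects in a line; the pair has 2 internal arrangements.
That gives 2 × 7! = 2 × 5040 = 10080.

10080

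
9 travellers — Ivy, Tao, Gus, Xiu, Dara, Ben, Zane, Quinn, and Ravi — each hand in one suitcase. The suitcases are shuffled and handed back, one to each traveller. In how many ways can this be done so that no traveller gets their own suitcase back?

133496

This is the derangement count D_9: permutations of 9 items with no fixed point.
By inclusion–exclusion this is Σ_{j=0}^{9} (−1)^j C(9,j)·(9−j)!.
Computing: 362880 − 362880 + 181440 − 60480 + 15120 − 3024 + 504 − 72 + 9 − 1 = 133496.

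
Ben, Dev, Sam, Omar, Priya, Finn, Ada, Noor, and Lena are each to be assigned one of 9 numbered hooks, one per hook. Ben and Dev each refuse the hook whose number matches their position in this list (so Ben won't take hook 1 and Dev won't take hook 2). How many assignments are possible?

Let Aᵢ (for i ∈ {1, 2}) be the placements that put person i in their forbidden hook. Any j of these fix j positions, leaving (9−j)! ways to fill the rest, and there are C(2,j) ways to pick which j.
By inclusion–exclusion, the number of valid placements is Σ_{j=0}^{2} (−1)^j C(2,j)·(9−j)!.
Computing: 362880 − 80640 + 5040 = 287280.

287280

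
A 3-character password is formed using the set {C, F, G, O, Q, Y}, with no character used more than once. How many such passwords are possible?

120

Choose and order 3 of the 6 symbols: the first character has 6 options, the next 5, then 4.
That product is 6 × 5 × 4 = 120.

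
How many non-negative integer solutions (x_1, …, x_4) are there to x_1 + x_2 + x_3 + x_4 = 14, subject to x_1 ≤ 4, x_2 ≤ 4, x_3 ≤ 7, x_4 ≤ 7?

Without the upper bounds there are C(17,3) = 680 ways to split 14 among 4 variables.
Subtract solutions that violate a single cap (substitute x_i' = x_i − (cap_i+1)): x_1 ≥ 5 gives C(12,3) = 220; x_2 ≥ 5 gives C(12,3) = 220; x_3 ≥ 8 gives C(9,3) = 84; x_4 ≥ 8 gives C(9,3) = 84. Together 608.
Add back pairs where two caps are both exceeded: 35 + 4 + 4 + 4 + 4 + 0 = 51.
By inclusion–exclusion the count is 680 − 608 + 51 = 123.

123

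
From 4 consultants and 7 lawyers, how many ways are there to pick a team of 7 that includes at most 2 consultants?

Split by how many consultants are chosen (0 through 2).
Sum: C(4,0)·C(7,7) + C(4,1)·C(7,6) + C(4,2)·C(7,5) = 1 + 28 + 126 = 155.

155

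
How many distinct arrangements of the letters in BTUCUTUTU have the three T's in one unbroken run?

210

Treat the 3 copies of T as a single block. The multiset to arrange is then {TTT, B, C, U, U, U, U}, 7 items in all.
That gives (7)!/(4!) = 210 arrangements.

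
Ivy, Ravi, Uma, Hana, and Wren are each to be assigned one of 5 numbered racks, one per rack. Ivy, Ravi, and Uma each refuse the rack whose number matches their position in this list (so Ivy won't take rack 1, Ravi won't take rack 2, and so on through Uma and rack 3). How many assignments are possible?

Let Aᵢ (for i ∈ {1, 2, 3}) be the placements that put person i in their forbidden rack. Any j of these fix j positions, leaving (5−j)! ways to fill the rest, and there are C(3,j) ways to pick which j.
By inclusion–exclusion, the number of valid placements is Σ_{j=0}^{3} (−1)^j C(3,j)·(5−j)!.
Computing: 120 − 72 + 18 − 2 = 64.

64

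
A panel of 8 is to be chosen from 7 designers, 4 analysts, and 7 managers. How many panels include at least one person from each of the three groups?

40425

Unrestricted: C(18,8) = 43758 ways to pick any 8 of the 18.
Selections missing a whole group: no designers → C(11,8) = 165; no analysts → C(14,8) = 3003; no managers → C(11,8) = 165.
Add back selections omitting two groups (i.e. drawn from a single group): C(7,8) + C(4,8) + C(7,8) = 0.
By inclusion–exclusion: 43758 − 3333 + 0 = 40425.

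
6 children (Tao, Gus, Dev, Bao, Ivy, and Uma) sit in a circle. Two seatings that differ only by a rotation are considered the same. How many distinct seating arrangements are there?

120

Around a circle, 6 distinct people have 6!/6 = (5)! = 120 rotationally distinct seatings.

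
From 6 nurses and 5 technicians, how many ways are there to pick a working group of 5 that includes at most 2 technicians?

Split by how many technicians are chosen (0 through 2).
Sum: C(5,0)·C(6,5) + C(5,1)·C(6,4) + C(5,2)·C(6,3) = 6 + 75 + 200 = 281.

281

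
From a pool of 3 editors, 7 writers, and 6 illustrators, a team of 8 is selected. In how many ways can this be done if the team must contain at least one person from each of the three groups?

11529

With no constraint there are C(16,8) = 12870 possible selections.
Selections missing a whole group: no editors → C(13,8) = 1287; no writers → C(9,8) = 9; no illustrators → C(10,8) = 45.
Add back selections omitting two groups (i.e. drawn from a single group): C(3,8) + C(7,8) + C(6,8) = 0.
By inclusion–exclusion: 12870 − 1341 + 0 = 11529.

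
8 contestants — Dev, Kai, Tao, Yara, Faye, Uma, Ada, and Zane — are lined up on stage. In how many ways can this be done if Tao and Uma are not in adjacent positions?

There are 8! = 40320 arrangements in all. If Tao and Uma are adjacent, merging them into one block gives 2·(7)! = 10080 arrangements.
So 40320 − 10080 = 30240 arrangements keep them apart.

30240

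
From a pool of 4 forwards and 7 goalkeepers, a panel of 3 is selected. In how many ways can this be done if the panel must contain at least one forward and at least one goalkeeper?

126

With no constraint there are C(11,3) = 165 possible selections.
Subtract selections that omit an entire group: no forwards → C(7,3) = 35; no goalkeepers → C(4,3) = 4.
Both groups omitted at once is impossible, so 165 − 39 = 126.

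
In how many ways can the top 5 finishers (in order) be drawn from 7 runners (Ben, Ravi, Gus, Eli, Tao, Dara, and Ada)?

There are 7 choices for 1st place, 6 for 2nd, and so on down to 3 for position 5.
That gives 7 × 6 × 5 × 4 × 3 = 2520.

2520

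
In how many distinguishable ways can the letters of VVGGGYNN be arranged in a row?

1680

The 8 letters of VVGGGYNN have repeats: G appearing 3 times, N appearing twice, and V appearing twice.
Dividing 8! = 40320 by 3!·2!·2! = 24 for the repeated letters gives 1680.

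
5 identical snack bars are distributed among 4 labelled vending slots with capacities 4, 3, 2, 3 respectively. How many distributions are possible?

37

Without the upper bounds there are C(8,3) = 56 ways to split 5 among 4 vending slots.
Subtract solutions that violate a single cap (substitute x_i' = x_i − (cap_i+1)): x_1 ≥ 5 gives C(3,3) = 1; x_2 ≥ 4 gives C(4,3) = 4; x_3 ≥ 3 gives C(5,3) = 10; x_4 ≥ 4 gives C(4,3) = 4. Together 19.
No two caps can be exceeded simultaneously, so the pair terms are all 0.
By inclusion–exclusion the count is 56 − 19 + 0 = 37.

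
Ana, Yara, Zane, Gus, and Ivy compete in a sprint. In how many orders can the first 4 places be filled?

There are 5 choices for 1st place, 4 for 2nd, and so on down to 2 for position 4.
That gives 5 × 4 × 3 × 2 = 120.

120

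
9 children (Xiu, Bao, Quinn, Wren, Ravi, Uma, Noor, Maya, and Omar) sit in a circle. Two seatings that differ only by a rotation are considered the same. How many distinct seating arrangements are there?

40320

Fix one person's seat to break rotational symmetry; the remaining 8 people can be arranged in (8)! = 40320 ways.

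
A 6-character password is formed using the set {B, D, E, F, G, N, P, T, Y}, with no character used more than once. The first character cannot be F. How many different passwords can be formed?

The first character has 9−1 = 8 choices (anything except F).
The remaining 5 characters are filled from the other 8 symbols without repetition: 8 × 7 × 6 × 5 × 4 = 6720.
Total: 8 × 6720 = 53760.

53760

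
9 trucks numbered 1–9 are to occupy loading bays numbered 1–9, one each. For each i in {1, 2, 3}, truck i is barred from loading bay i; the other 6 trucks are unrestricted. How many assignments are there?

Let Aᵢ (for i ∈ {1, 2, 3}) be the placements that put truck i in its forbidden loading bay. Any j of these fix j positions, leaving (9−j)! ways to fill the rest, and there are C(3,j) ways to pick which j.
By inclusion–exclusion, the number of valid placements is Σ_{j=0}^{3} (−1)^j C(3,j)·(9−j)!.
Computing: 362880 − 120960 + 15120 − 720 = 256320.

256320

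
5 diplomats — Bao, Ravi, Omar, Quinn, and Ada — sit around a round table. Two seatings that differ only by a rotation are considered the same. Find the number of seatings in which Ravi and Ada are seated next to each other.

Glue Ravi and Ada into a block (2 internal orders). Seating 4 units around a circle gives (3)! arrangements.
So 2 × (3)! = 2 × 6 = 12.

12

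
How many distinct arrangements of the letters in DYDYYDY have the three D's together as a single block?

Treat the 3 copies of D as a single block. The multiset to arrange is then {DDD, Y, Y, Y, Y}, 5 items in all.
That gives (5)!/(4!) = 5 arrangements.

5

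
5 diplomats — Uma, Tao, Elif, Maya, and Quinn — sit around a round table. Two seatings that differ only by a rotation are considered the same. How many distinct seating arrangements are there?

24

Fix one person's seat to break rotational symmetry; the remaining 4 people can be arranged in (4)! = 24 ways.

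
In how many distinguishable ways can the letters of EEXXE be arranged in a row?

Letter multiplicities in EEXXE: E×3, X×2.
Dividing 5! = 120 by 3!·2! = 12 for the repeated letters gives 10.

10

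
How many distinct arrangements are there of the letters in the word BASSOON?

1260

Letter multiplicities in BASSOON: A×1, B×1, N×1, O×2, S×2.
Dividing 7! = 5040 by 2!·2! = 4 for the repeated letters gives 1260.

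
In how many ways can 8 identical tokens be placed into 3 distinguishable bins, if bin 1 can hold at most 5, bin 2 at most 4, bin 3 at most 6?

26

Without the upper bounds there are C(10,2) = 45 ways to split 8 among 3 bins.
Subtract solutions that violate a single cap (substitute x_i' = x_i − (cap_i+1)): x_1 ≥ 6 gives C(4,2) = 6; x_2 ≥ 5 gives C(5,2) = 10; x_3 ≥ 7 gives C(3,2) = 3. Together 19.
No two caps can be exceeded simultaneously, so the pair terms are all 0.
By inclusion–exclusion the count is 45 − 19 + 0 = 26.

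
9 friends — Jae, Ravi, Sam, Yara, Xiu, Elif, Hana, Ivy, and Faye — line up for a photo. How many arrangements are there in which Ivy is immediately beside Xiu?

80640

Treat {Ivy, Xiu} as a single unit. There are 8 units to order, and the pair itself can be ordered 2 ways.
That gives 2 × 8! = 2 × 40320 = 80640.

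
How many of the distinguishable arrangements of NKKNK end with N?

4

Fix N in the last position and arrange the remaining 4 letters.
Those 4 letters have K appearing 3 times, giving (4)!/(3!) = 4.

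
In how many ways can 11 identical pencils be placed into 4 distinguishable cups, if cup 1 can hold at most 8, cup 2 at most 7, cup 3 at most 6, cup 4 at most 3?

180

Without the upper bounds there are C(14,3) = 364 ways to split 11 among 4 cups.
Subtract solutions that violate a single cap (substitute x_i' = x_i − (cap_i+1)): x_1 ≥ 9 gives C(5,3) = 10; x_2 ≥ 8 gives C(6,3) = 20; x_3 ≥ 7 gives C(7,3) = 35; x_4 ≥ 4 gives C(10,3) = 120. Together 185.
Add back pairs where two caps are both exceeded: 0 + 0 + 0 + 0 + 0 + 1 = 1.
By inclusion–exclusion the count is 364 − 185 + 1 = 180.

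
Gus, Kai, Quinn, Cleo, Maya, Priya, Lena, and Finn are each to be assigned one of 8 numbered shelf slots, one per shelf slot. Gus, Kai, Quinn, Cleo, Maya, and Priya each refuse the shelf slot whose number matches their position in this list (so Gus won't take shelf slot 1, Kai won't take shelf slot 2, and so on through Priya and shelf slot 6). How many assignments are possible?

Let Aᵢ (for 1 ≤ i ≤ 6) be the placements that put person i in their forbidden shelf slot. Any j of these fix j positions, leaving (8−j)! ways to fill the rest, and there are C(6,j) ways to pick which j.
By inclusion–exclusion, the number of valid placements is Σ_{j=0}^{6} (−1)^j C(6,j)·(8−j)!.
Computing: 40320 − 30240 + 10800 − 2400 + 360 − 36 + 2 = 18806.

18806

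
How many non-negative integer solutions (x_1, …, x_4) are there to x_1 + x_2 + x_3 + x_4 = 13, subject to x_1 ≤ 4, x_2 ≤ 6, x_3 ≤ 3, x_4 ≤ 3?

20

Ignoring the caps, the number of non-negative solutions to x_1+…+x_4 = 13 is C(16,3) = 560.
Subtract solutions that violate a single cap (substitute x_i' = x_i − (cap_i+1)): x_1 ≥ 5 gives C(11,3) = 165; x_2 ≥ 7 gives C(9,3) = 84; x_3 ≥ 4 gives C(12,3) = 220; x_4 ≥ 4 gives C(12,3) = 220. Together 689.
Add back pairs where two caps are both exceeded: 4 + 35 + 35 + 10 + 10 + 56 = 150.
Subtract triples: 0 + 0 + 1 + 0 = 1.
By inclusion–exclusion the count is 560 − 689 + 150 − 1 = 20.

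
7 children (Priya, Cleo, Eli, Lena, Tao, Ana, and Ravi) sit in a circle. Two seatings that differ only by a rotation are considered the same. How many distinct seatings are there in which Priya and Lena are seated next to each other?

Treat {Priya, Lena} as one unit (2 internal orders) and seat the resulting 6 units around the table: (5)! circular arrangements.
So 2 × (5)! = 2 × 120 = 240.

240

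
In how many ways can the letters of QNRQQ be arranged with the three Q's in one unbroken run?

6

Treat the 3 copies of Q as a single block. The multiset to arrange is then {QQQ, N, R}, 3 items in all.
All 3 items are distinct, so there are (3)! = 6 arrangements.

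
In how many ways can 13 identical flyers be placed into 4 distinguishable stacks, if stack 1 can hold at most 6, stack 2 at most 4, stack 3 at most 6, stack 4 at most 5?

By stars and bars, unrestricted non-negative solutions to x_1+…+x_4 = 13 number C(13+3,3) = 560.
Subtract solutions that violate a single cap (substitute x_i' = x_i − (cap_i+1)): x_1 ≥ 7 gives C(9,3) = 84; x_2 ≥ 5 gives C(11,3) = 165; x_3 ≥ 7 gives C(9,3) = 84; x_4 ≥ 6 gives C(10,3) = 120. Together 453.
Add back pairs where two caps are both exceeded: 4 + 0 + 1 + 4 + 10 + 1 = 20.
By inclusion–exclusion the count is 560 − 453 + 20 = 127.

127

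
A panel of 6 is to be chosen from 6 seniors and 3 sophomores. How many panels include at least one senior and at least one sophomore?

83

Total 6-person selections from all 9: C(9,6) = 84.
Selections missing a whole group: no seniors → C(3,6) = 0; no sophomores → C(6,6) = 1.
Both groups omitted at once is impossible, so 84 − 1 = 83.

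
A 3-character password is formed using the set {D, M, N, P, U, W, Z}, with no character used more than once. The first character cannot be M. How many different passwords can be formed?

The first character has 7−1 = 6 choices (anything except M).
The remaining 2 characters are filled from the other 6 symbols without repetition: 6 × 5 = 30.
Total: 6 × 30 = 180.

180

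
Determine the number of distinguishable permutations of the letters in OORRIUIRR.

3780

The 9 letters of OORRIUIRR have repeats: I appearing twice, O appearing twice, and R appearing 4 times.
Dividing 9! = 362880 by 4!·2!·2! = 96 for the repeated letters gives 3780.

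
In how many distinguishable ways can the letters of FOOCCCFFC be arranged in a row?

1260

FOOCCCFFC has 9 letters with C appearing 4 times, F appearing 3 times, and O appearing twice.
Dividing 9! = 362880 by 4!·3!·2! = 288 for the repeated letters gives 1260.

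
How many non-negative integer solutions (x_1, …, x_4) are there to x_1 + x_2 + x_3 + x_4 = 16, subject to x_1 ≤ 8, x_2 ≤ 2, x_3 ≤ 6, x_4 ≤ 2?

Ignoring the caps, the number of non-negative solutions to x_1+…+x_4 = 16 is C(19,3) = 969.
Subtract solutions that violate a single cap (substitute x_i' = x_i − (cap_i+1)): x_1 ≥ 9 gives C(10,3) = 120; x_2 ≥ 3 gives C(16,3) = 560; x_3 ≥ 7 gives C(12,3) = 220; x_4 ≥ 3 gives C(16,3) = 560. Together 1460.
Add back pairs where two caps are both exceeded: 35 + 1 + 35 + 84 + 286 + 84 = 525.
Subtract triples: 0 + 4 + 0 + 20 = 24.
By inclusion–exclusion the count is 969 − 1460 + 525 − 24 = 10.

10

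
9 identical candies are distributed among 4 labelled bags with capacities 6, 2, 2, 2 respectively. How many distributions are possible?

17

By stars and bars, unrestricted non-negative solutions to x_1+…+x_4 = 9 number C(9+3,3) = 220.
Subtract solutions that violate a single cap (substitute x_i' = x_i − (cap_i+1)): x_1 ≥ 7 gives C(5,3) = 10; x_2 ≥ 3 gives C(9,3) = 84; x_3 ≥ 3 gives C(9,3) = 84; x_4 ≥ 3 gives C(9,3) = 84. Together 262.
Add back pairs where two caps are both exceeded: 0 + 0 + 0 + 20 + 20 + 20 = 60.
Subtract triples: 0 + 0 + 0 + 1 = 1.
By inclusion–exclusion the count is 220 − 262 + 60 − 1 = 17.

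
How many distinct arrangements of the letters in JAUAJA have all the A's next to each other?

Treat the 3 copies of A as a single block. The multiset to arrange is then {AAA, J, J, U}, 4 items in all.
That gives (4)!/(2!) = 12 arrangements.

12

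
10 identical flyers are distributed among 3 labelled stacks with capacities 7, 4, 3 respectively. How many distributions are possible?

14

Without the upper bounds there are C(12,2) = 66 ways to split 10 among 3 stacks.
Subtract solutions that violate a single cap (substitute x_i' = x_i − (cap_i+1)): x_1 ≥ 8 gives C(4,2) = 6; x_2 ≥ 5 gives C(7,2) = 21; x_3 ≥ 4 gives C(8,2) = 28. Together 55.
Add back pairs where two caps are both exceeded: 0 + 0 + 3 = 3.
By inclusion–exclusion the count is 66 − 55 + 3 = 14.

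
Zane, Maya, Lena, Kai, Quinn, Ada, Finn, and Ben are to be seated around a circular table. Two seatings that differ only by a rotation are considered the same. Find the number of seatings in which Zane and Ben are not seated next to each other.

All circular seatings of 8 people number (7)! = 5040.
Those with Zane next to Ben: fuse the pair into one unit and seat 7 units around a circle — 2·(6)! = 1440.
Subtracting, 5040 − 1440 = 3600.

3600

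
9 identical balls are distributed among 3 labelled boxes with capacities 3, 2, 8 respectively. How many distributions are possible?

11

Without the upper bounds there are C(11,2) = 55 ways to split 9 among 3 boxes.
Subtract solutions that violate a single cap (substitute x_i' = x_i − (cap_i+1)): x_1 ≥ 4 gives C(7,2) = 21; x_2 ≥ 3 gives C(8,2) = 28; x_3 ≥ 9 gives C(2,2) = 1. Together 50.
Add back pairs where two caps are both exceeded: 6 + 0 + 0 = 6.
By inclusion–exclusion the count is 55 − 50 + 6 = 11.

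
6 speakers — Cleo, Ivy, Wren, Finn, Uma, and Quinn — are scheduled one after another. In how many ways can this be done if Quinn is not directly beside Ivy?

480

There are 6! = 720 arrangements in all. If Quinn and Ivy are adjacent, merging them into one block gives 2·(5)! = 240 arrangements.
Complementary counting: 720 − 240 = 480.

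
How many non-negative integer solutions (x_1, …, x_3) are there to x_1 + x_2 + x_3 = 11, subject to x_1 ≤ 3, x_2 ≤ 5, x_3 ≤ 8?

18

Without the upper bounds there are C(13,2) = 78 ways to split 11 among 3 variables.
Subtract solutions that violate a single cap (substitute x_i' = x_i − (cap_i+1)): x_1 ≥ 4 gives C(9,2) = 36; x_2 ≥ 6 gives C(7,2) = 21; x_3 ≥ 9 gives C(4,2) = 6. Together 63.
Add back pairs where two caps are both exceeded: 3 + 0 + 0 = 3.
By inclusion–exclusion the count is 78 − 63 + 3 = 18.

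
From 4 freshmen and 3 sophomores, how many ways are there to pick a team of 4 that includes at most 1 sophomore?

Split by how many sophomores are chosen (0 through 1).
Sum: C(3,0)·C(4,4) + C(3,1)·C(4,3) = 1 + 12 = 13.

13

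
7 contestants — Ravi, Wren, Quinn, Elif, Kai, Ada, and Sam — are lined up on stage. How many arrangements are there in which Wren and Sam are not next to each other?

3600

There are 7! = 5040 arrangements in all. If Wren and Sam are adjacent, merging them into one block gives 2·(6)! = 1440 arrangements.
So 5040 − 1440 = 3600 arrangements keep them apart.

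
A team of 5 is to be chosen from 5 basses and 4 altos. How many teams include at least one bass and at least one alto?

125

Total 5-person selections from all 9: C(9,5) = 126.
Subtract selections that omit an entire group: no basses → C(4,5) = 0; no altos → C(5,5) = 1.
Both groups omitted at once is impossible, so 126 − 1 = 125.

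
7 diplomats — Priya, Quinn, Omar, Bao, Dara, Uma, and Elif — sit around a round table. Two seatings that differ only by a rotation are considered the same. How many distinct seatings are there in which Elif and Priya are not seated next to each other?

480

All circular seatings of 7 people number (6)! = 720.
Seatings with Elif beside Priya: treat them as a block with 2 internal orders, giving 2 × (5)! = 240.
Subtracting, 720 − 240 = 480.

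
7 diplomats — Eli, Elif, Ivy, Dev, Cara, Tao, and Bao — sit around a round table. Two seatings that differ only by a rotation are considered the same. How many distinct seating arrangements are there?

Fix one person's seat to break rotational symmetry; the remaining 6 people can be arranged in (6)! = 720 ways.

720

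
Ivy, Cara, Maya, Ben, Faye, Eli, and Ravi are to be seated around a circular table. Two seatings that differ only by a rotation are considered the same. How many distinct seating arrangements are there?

720

Seat Ivy anywhere (absorbing the rotational symmetry), then permute the other 6: (6)! = 720.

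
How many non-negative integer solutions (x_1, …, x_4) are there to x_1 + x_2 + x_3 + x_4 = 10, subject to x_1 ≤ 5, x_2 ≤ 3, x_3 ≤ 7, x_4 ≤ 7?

148

By stars and bars, unrestricted non-negative solutions to x_1+…+x_4 = 10 number C(10+3,3) = 286.
Subtract solutions that violate a single cap (substitute x_i' = x_i − (cap_i+1)): x_1 ≥ 6 gives C(7,3) = 35; x_2 ≥ 4 gives C(9,3) = 84; x_3 ≥ 8 gives C(5,3) = 10; x_4 ≥ 8 gives C(5,3) = 10. Together 139.
Add back pairs where two caps are both exceeded: 1 + 0 + 0 + 0 + 0 + 0 = 1.
By inclusion–exclusion the count is 286 − 139 + 1 = 148.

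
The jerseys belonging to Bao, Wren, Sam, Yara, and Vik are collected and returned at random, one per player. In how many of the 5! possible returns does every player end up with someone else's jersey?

44

This is the derangement count D_5: permutations of 5 items with no fixed point.
By inclusion–exclusion this is Σ_{j=0}^{5} (−1)^j C(5,j)·(5−j)!.
Computing: 120 − 120 + 60 − 20 + 5 − 1 = 44.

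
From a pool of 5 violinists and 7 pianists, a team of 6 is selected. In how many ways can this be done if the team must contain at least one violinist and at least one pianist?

917

Unrestricted: C(12,6) = 924 ways to pick any 6 of the 12.
Selections missing a whole group: no violinists → C(7,6) = 7; no pianists → C(5,6) = 0.
Both groups omitted at once is impossible, so 924 − 7 = 917.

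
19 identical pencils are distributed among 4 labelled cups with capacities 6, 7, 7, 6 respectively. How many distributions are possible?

118

By stars and bars, unrestricted non-negative solutions to x_1+…+x_4 = 19 number C(19+3,3) = 1540.
Subtract solutions that violate a single cap (substitute x_i' = x_i − (cap_i+1)): x_1 ≥ 7 gives C(15,3) = 455; x_2 ≥ 8 gives C(14,3) = 364; x_3 ≥ 8 gives C(14,3) = 364; x_4 ≥ 7 gives C(15,3) = 455. Together 1638.
Add back pairs where two caps are both exceeded: 35 + 35 + 56 + 20 + 35 + 35 = 216.
By inclusion–exclusion the count is 1540 − 1638 + 216 = 118.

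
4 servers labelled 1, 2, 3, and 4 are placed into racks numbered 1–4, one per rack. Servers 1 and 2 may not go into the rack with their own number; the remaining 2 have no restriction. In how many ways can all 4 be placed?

Let Aᵢ (for i ∈ {1, 2}) be the placements that put server i in its forbidden rack. Any j of these fix j positions, leaving (4−j)! ways to fill the rest, and there are C(2,j) ways to pick which j.
By inclusion–exclusion, the number of valid placements is Σ_{j=0}^{2} (−1)^j C(2,j)·(4−j)!.
Computing: 24 − 12 + 2 = 14.

14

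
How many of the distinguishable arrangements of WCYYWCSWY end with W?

1680

Fix W in the last position and arrange the remaining 8 letters.
Those 8 letters have C appearing twice, W appearing twice, and Y appearing 3 times, giving (8)!/(3!·2!·2!) = 1680.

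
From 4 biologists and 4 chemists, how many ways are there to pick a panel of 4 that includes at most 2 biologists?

Split by how many biologists are chosen (0 through 2).
Sum: C(4,0)·C(4,4) + C(4,1)·C(4,3) + C(4,2)·C(4,2) = 1 + 16 + 36 = 53.

53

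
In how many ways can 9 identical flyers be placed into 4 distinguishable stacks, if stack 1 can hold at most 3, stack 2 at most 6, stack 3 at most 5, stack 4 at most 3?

Ignoring the caps, the number of non-negative solutions to x_1+…+x_4 = 9 is C(12,3) = 220.
Subtract solutions that violate a single cap (substitute x_i' = x_i − (cap_i+1)): x_1 ≥ 4 gives C(8,3) = 56; x_2 ≥ 7 gives C(5,3) = 10; x_3 ≥ 6 gives C(6,3) = 20; x_4 ≥ 4 gives C(8,3) = 56. Together 142.
Add back pairs where two caps are both exceeded: 0 + 0 + 4 + 0 + 0 + 0 = 4.
By inclusion–exclusion the count is 220 − 142 + 4 = 82.

82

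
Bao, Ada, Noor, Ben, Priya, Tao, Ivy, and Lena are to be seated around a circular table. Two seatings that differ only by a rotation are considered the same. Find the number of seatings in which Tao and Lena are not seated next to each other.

Without the restriction there are (7)! = 5040 seatings.
Those with Tao next to Lena: fuse the pair into one unit and seat 7 units around a circle — 2·(6)! = 1440.
Subtracting, 5040 − 1440 = 3600.

3600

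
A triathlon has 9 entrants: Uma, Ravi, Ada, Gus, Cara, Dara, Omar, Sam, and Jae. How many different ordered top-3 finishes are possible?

504

This is an ordered selection of 3 from 9: P(9,3).
That gives 9 × 8 × 7 = 504.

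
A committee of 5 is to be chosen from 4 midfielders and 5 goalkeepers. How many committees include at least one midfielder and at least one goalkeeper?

125

With no constraint there are C(9,5) = 126 possible selections.
Selections missing a whole group: no midfielders → C(5,5) = 1; no goalkeepers → C(4,5) = 0.
Both groups omitted at once is impossible, so 126 − 1 = 125.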